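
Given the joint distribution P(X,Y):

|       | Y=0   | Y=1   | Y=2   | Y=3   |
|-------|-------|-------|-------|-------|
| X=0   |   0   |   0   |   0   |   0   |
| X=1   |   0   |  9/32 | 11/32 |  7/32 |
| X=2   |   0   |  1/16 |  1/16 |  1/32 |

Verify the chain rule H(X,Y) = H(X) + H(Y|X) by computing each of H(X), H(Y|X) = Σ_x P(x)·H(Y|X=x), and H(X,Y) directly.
H(X) = 0.6253 bits, H(Y|X) = 1.5549 bits, H(X,Y) = 2.1802 bits

Marginal of X (row sums):
  P(X=0) = 0 + 0 + 0 + 0 = 0
  P(X=1) = 0 + 9/32 + 11/32 + 7/32 = 27/32
  P(X=2) = 0 + 1/16 + 1/16 + 1/32 = 5/32
H(X) = -[(27/32)·log₂(27/32) + (5/32)·log₂(5/32)]   (outcomes with P = 0 contribute 0)
  = 0.20681 + 0.41845 = 0.6253 bits

H(Y|X) = Σ_x P(x)·H(Y|X=x):
  X=0: P(X=0) = 0 → contributes 0
  X=1: P(X=1) = 27/32, P(Y|X=1) = (0, 1/3, 11/27, 7/27) → H(Y|X=1) = 1.56102
  X=2: P(X=2) = 5/32, P(Y|X=2) = (0, 2/5, 2/5, 1/5) → H(Y|X=2) = 1.52193
H(Y|X) = (27/32)·1.56102 + (5/32)·1.52193 = 1.5549 bits

H(X,Y) = -Σ_{x,y} P(x,y) log₂ P(x,y). Per-cell terms -P(x,y)·log₂P(x,y):
  X=0: 0.00000, 0.00000, 0.00000, 0.00000
  X=1: 0.00000, 0.51471, 0.52957, 0.47964
  X=2: 0.00000, 0.25000, 0.25000, 0.15625
  (cells with P = 0 contribute 0)
Sum of the 12 terms: H(X,Y) = 2.1802 bits

Chain rule check:
  H(X) + H(Y|X) = 0.6253 + 1.5549 = 2.1802 bits
  H(X,Y) = 2.1802 bits
✓ Chain rule verified.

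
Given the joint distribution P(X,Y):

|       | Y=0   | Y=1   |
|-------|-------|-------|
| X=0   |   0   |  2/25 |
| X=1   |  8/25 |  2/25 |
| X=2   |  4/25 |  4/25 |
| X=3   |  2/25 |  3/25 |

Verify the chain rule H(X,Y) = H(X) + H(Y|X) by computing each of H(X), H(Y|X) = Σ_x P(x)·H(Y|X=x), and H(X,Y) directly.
H(X) = 1.8107 bits, H(Y|X) = 0.8030 bits, H(X,Y) = 2.6137 bits

Marginal of X (row sums):
  P(X=0) = 0 + 2/25 = 2/25
  P(X=1) = 8/25 + 2/25 = 2/5
  P(X=2) = 4/25 + 4/25 = 8/25
  P(X=3) = 2/25 + 3/25 = 1/5
H(X) = -[(2/25)·log₂(2/25) + (2/5)·log₂(2/5) + (8/25)·log₂(8/25) + (1/5)·log₂(1/5)]
  = 0.29151 + 0.52877 + 0.52603 + 0.46439 = 1.8107 bits

H(Y|X) = Σ_x P(x)·H(Y|X=x):
  X=0: P(X=0) = 2/25, P(Y|X=0) = (0, 1) → H(Y|X=0) = 0.00000
  X=1: P(X=1) = 2/5, P(Y|X=1) = (4/5, 1/5) → H(Y|X=1) = 0.72193
  X=2: P(X=2) = 8/25, P(Y|X=2) = (1/2, 1/2) → H(Y|X=2) = 1.00000
  X=3: P(X=3) = 1/5, P(Y|X=3) = (2/5, 3/5) → H(Y|X=3) = 0.97095
H(Y|X) = (2/25)·0.00000 + (2/5)·0.72193 + (8/25)·1.00000 + (1/5)·0.97095 = 0.8030 bits

H(X,Y) = -Σ_{x,y} P(x,y) log₂ P(x,y). Per-cell terms -P(x,y)·log₂P(x,y):
  X=0: 0.00000, 0.29151
  X=1: 0.52603, 0.29151
  X=2: 0.42302, 0.42302
  X=3: 0.29151, 0.36707
  (cells with P = 0 contribute 0)
Sum of the 8 terms: H(X,Y) = 2.6137 bits

Chain rule check:
  H(X) + H(Y|X) = 1.8107 + 0.8030 = 2.6137 bits
  H(X,Y) = 2.6137 bits
✓ Chain rule verified.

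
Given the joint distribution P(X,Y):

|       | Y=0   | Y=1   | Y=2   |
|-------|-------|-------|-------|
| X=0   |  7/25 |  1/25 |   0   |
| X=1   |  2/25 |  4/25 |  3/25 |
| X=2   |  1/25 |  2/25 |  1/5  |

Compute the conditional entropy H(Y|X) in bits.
1.1405 bits

H(Y|X) = H(X,Y) - H(X)

H(X,Y) = -Σ_{x,y} P(x,y) log₂ P(x,y). Per-cell terms -P(x,y)·log₂P(x,y):
  X=0: 0.51422, 0.18575, 0.00000
  X=1: 0.29151, 0.42302, 0.36707
  X=2: 0.18575, 0.29151, 0.46439
  (cells with P = 0 contribute 0)
Sum of the 9 terms: H(X,Y) = 2.7232 bits

Marginal of X (row sums):
  P(X=0) = 7/25 + 1/25 + 0 = 8/25
  P(X=1) = 2/25 + 4/25 + 3/25 = 9/25
  P(X=2) = 1/25 + 2/25 + 1/5 = 8/25
H(X) = -[(8/25)·log₂(8/25) + (9/25)·log₂(9/25) + (8/25)·log₂(8/25)]
  = 0.52603 + 0.53062 + 0.52603 = 1.5827 bits

H(Y|X) = H(X,Y) - H(X) = 2.7232 - 1.5827 = 1.1405 bits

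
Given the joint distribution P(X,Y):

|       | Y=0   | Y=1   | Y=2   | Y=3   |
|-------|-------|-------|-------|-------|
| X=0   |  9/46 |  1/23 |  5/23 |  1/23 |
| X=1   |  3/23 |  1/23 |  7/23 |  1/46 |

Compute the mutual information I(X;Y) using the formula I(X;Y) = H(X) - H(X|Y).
0.0253 bits

I(X;Y) = H(X) - H(X|Y)

Marginal of X (row sums):
  P(X=0) = 9/46 + 1/23 + 5/23 + 1/23 = 1/2
  P(X=1) = 3/23 + 1/23 + 7/23 + 1/46 = 1/2
H(X) = -[(1/2)·log₂(1/2) + (1/2)·log₂(1/2)]
  = 0.5000 + 0.5000 = 1.0000 bits

Marginal of Y (column sums):
  P(Y=0) = 9/46 + 3/23 = 15/46
  P(Y=1) = 1/23 + 1/23 = 2/23
  P(Y=2) = 5/23 + 7/23 = 12/23
  P(Y=3) = 1/23 + 1/46 = 3/46
H(X|Y) = Σ_y P(y)·H(X|Y=y):
  Y=0: P(Y=0) = 15/46, P(X|Y=0) = (3/5, 2/5) → H(X|Y=0) = 0.9710
  Y=1: P(Y=1) = 2/23, P(X|Y=1) = (1/2, 1/2) → H(X|Y=1) = 1.0000
  Y=2: P(Y=2) = 12/23, P(X|Y=2) = (5/12, 7/12) → H(X|Y=2) = 0.9799
  Y=3: P(Y=3) = 3/46, P(X|Y=3) = (2/3, 1/3) → H(X|Y=3) = 0.9183
H(X|Y) = (15/46)·0.9710 + (2/23)·1.0000 + (12/23)·0.9799 + (3/46)·0.9183 = 0.9747 bits

I(X;Y) = H(X) - H(X|Y) = 1.0000 - 0.9747 = 0.0253 bits

Cross-check via I(X;Y) = H(X) + H(Y) - H(X,Y): computing H(Y) from the column sums and H(X,Y) from the 8 cells in the same way gives H(Y) = 1.5801 bits and H(X,Y) = 2.5548 bits, so
I(X;Y) = 1.0000 + 1.5801 - 2.5548 = 0.0253 bits ✓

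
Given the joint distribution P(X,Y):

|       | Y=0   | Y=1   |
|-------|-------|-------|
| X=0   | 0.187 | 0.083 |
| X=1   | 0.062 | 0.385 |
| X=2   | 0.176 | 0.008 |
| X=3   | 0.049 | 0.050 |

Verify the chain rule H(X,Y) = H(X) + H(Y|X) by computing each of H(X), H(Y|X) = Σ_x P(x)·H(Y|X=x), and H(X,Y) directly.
H(X) = 1.8090 bits, H(Y|X) = 0.6464 bits, H(X,Y) = 2.4554 bits

Marginal of X (row sums):
  P(X=0) = 0.187 + 0.083 = 0.270
  P(X=1) = 0.062 + 0.385 = 0.447
  P(X=2) = 0.176 + 0.008 = 0.184
  P(X=3) = 0.049 + 0.050 = 0.099
H(X) = -[0.270·log₂(0.270) + 0.447·log₂(0.447) + 0.184·log₂(0.184) + 0.099·log₂(0.099)]
  = 0.51002 + 0.51926 + 0.44937 + 0.33031 = 1.8090 bits

H(Y|X) = Σ_x P(x)·H(Y|X=x):
  X=0: P(X=0) = 0.270, P(Y|X=0) = (187/270, 83/270) → H(Y|X=0) = 0.89016
  X=1: P(X=1) = 0.447, P(Y|X=1) = (62/447, 385/447) → H(Y|X=1) = 0.58083
  X=2: P(X=2) = 0.184, P(Y|X=2) = (22/23, 1/23) → H(Y|X=2) = 0.25802
  X=3: P(X=3) = 0.099, P(Y|X=3) = (49/99, 50/99) → H(Y|X=3) = 0.99993
H(Y|X) = 0.270·0.89016 + 0.447·0.58083 + 0.184·0.25802 + 0.099·0.99993 = 0.6464 bits

H(X,Y) = -Σ_{x,y} P(x,y) log₂ P(x,y). Per-cell terms -P(x,y)·log₂P(x,y):
  X=0: 0.45233, 0.29803
  X=1: 0.24872, 0.53017
  X=2: 0.44112, 0.05573
  X=3: 0.21320, 0.21610
Sum of the 8 terms: H(X,Y) = 2.4554 bits

Chain rule check:
  H(X) + H(Y|X) = 1.8090 + 0.6464 = 2.4554 bits
  H(X,Y) = 2.4554 bits
✓ Chain rule verified.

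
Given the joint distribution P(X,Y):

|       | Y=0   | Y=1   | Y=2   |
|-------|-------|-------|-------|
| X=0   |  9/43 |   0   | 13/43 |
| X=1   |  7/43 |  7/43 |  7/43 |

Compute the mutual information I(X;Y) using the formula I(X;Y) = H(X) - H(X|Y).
0.1973 bits

I(X;Y) = H(X) - H(X|Y)

Marginal of X (row sums):
  P(X=0) = 9/43 + 0 + 13/43 = 22/43
  P(X=1) = 7/43 + 7/43 + 7/43 = 21/43
H(X) = -[(22/43)·log₂(22/43) + (21/43)·log₂(21/43)]
  = 0.49466 + 0.50495 = 0.9996 bits

Marginal of Y (column sums):
  P(Y=0) = 9/43 + 7/43 = 16/43
  P(Y=1) = 0 + 7/43 = 7/43
  P(Y=2) = 13/43 + 7/43 = 20/43
H(X|Y) = Σ_y P(y)·H(X|Y=y):
  Y=0: P(Y=0) = 16/43, P(X|Y=0) = (9/16, 7/16) → H(X|Y=0) = 0.98870
  Y=1: P(Y=1) = 7/43, P(X|Y=1) = (0, 1) → H(X|Y=1) = 0.00000
  Y=2: P(Y=2) = 20/43, P(X|Y=2) = (13/20, 7/20) → H(X|Y=2) = 0.93407
H(X|Y) = (16/43)·0.98870 + (7/43)·0.00000 + (20/43)·0.93407 = 0.8023 bits

I(X;Y) = H(X) - H(X|Y) = 0.9996 - 0.8023 = 0.1973 bits

Cross-check via I(X;Y) = H(X) + H(Y) - H(X,Y): computing H(Y) from the column sums and H(X,Y) from the 6 cells in the same way gives H(Y) = 1.4707 bits and H(X,Y) = 2.2730 bits, so
I(X;Y) = 0.9996 + 1.4707 - 2.2730 = 0.1973 bits ✓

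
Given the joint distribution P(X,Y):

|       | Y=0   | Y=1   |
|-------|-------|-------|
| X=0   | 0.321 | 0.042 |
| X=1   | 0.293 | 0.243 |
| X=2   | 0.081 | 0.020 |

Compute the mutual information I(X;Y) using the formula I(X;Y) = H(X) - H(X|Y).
0.0945 bits

I(X;Y) = H(X) - H(X|Y)

Marginal of X (row sums):
  P(X=0) = 0.321 + 0.042 = 0.363
  P(X=1) = 0.293 + 0.243 = 0.536
  P(X=2) = 0.081 + 0.020 = 0.101
H(X) = -[0.363·log₂(0.363) + 0.536·log₂(0.536) + 0.101·log₂(0.101)]
  = 0.53069095 + 0.48223657 + 0.33406485 = 1.3469924 bits

Marginal of Y (column sums):
  P(Y=0) = 0.321 + 0.293 + 0.081 = 0.695
  P(Y=1) = 0.042 + 0.243 + 0.020 = 0.305
H(X|Y) = Σ_y P(y)·H(X|Y=y):
  Y=0: P(Y=0) = 0.695, P(X|Y=0) = (321/695, 293/695, 81/695) → H(X|Y=0) = 1.40148000
  Y=1: P(Y=1) = 0.305, P(X|Y=1) = (42/305, 243/305, 4/61) → H(X|Y=1) = 0.91284467
H(X|Y) = 0.695·1.40148000 + 0.305·0.91284467 = 1.2524462 bits

I(X;Y) = H(X) - H(X|Y) = 1.3469924 - 1.2524462 = 0.0945 bits

Cross-check via I(X;Y) = H(X) + H(Y) - H(X,Y): computing H(Y) from the column sums and H(X,Y) from the 6 cells in the same way gives H(Y) = 0.8873173 bits and H(X,Y) = 2.1397635 bits, so
I(X;Y) = 1.3469924 + 0.8873173 - 2.1397635 = 0.0945 bits ✓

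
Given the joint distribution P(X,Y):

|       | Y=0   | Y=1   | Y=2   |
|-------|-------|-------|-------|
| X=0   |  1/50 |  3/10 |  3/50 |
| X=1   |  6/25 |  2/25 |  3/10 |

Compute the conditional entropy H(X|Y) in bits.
0.6179 bits

H(X|Y) = H(X,Y) - H(Y)

H(X,Y) = -Σ_{x,y} P(x,y) log₂ P(x,y). Per-cell terms -P(x,y)·log₂P(x,y):
  X=0: 0.11288, 0.52109, 0.24353
  X=1: 0.49413, 0.29151, 0.52109
Sum of the 6 terms: H(X,Y) = 2.18423 bits

Marginal of Y (column sums):
  P(Y=0) = 1/50 + 6/25 = 13/50
  P(Y=1) = 3/10 + 2/25 = 19/50
  P(Y=2) = 3/50 + 3/10 = 9/25
H(Y) = -[(13/50)·log₂(13/50) + (19/50)·log₂(19/50) + (9/25)·log₂(9/25)]
  = 0.50529 + 0.53045 + 0.53062 = 1.56636 bits

H(X|Y) = H(X,Y) - H(Y) = 2.18423 - 1.56636 = 0.6179 bits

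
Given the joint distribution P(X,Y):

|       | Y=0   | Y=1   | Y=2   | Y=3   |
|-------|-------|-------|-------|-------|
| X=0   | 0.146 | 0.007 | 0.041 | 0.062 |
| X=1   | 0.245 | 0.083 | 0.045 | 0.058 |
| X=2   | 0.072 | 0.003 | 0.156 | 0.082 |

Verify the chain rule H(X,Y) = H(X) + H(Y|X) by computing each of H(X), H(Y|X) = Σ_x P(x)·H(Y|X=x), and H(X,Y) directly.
H(X) = 1.5511 bits, H(Y|X) = 1.5892 bits, H(X,Y) = 3.1403 bits

Marginal of X (row sums):
  P(X=0) = 0.146 + 0.007 + 0.041 + 0.062 = 0.256
  P(X=1) = 0.245 + 0.083 + 0.045 + 0.058 = 0.431
  P(X=2) = 0.072 + 0.003 + 0.156 + 0.082 = 0.313
H(X) = -[0.256·log₂(0.256) + 0.431·log₂(0.431) + 0.313·log₂(0.313)]
  = 0.50324 + 0.52334 + 0.52451 = 1.5511 bits

H(Y|X) = Σ_x P(x)·H(Y|X=x):
  X=0: P(X=0) = 0.256, P(Y|X=0) = (73/128, 7/256, 41/256, 31/128) → H(Y|X=0) = 1.52271
  X=1: P(X=1) = 0.431, P(Y|X=1) = (245/431, 83/431, 45/431, 58/431) → H(Y|X=1) = 1.65061
  X=2: P(X=2) = 0.313, P(Y|X=2) = (72/313, 3/313, 156/313, 82/313) → H(Y|X=2) = 1.55893
H(Y|X) = 0.256·1.52271 + 0.431·1.65061 + 0.313·1.55893 = 1.5892 bits

H(X,Y) = -Σ_{x,y} P(x,y) log₂ P(x,y). Per-cell terms -P(x,y)·log₂P(x,y):
  X=0: 0.40529, 0.05011, 0.18894, 0.24872
  X=1: 0.49714, 0.29803, 0.20133, 0.23825
  X=2: 0.27330, 0.02514, 0.41814, 0.29588
Sum of the 12 terms: H(X,Y) = 3.1403 bits

Chain rule check:
  H(X) + H(Y|X) = 1.5511 + 1.5892 = 3.1403 bits
  H(X,Y) = 3.1403 bits
✓ Chain rule verified.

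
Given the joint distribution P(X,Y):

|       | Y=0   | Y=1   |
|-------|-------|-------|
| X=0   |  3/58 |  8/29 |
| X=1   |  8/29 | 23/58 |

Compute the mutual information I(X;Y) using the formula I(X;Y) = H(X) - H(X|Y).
0.0496 bits

I(X;Y) = H(X) - H(X|Y)

Marginal of X (row sums):
  P(X=0) = 3/58 + 8/29 = 19/58
  P(X=1) = 8/29 + 23/58 = 39/58
H(X) = -[(19/58)·log₂(19/58) + (39/58)·log₂(39/58)]
  = 0.527431 + 0.385010 = 0.91244 bits

Marginal of Y (column sums):
  P(Y=0) = 3/58 + 8/29 = 19/58
  P(Y=1) = 8/29 + 23/58 = 39/58
H(X|Y) = Σ_y P(y)·H(X|Y=y):
  Y=0: P(Y=0) = 19/58, P(X|Y=0) = (3/19, 16/19) → H(X|Y=0) = 0.629249
  Y=1: P(Y=1) = 39/58, P(X|Y=1) = (16/39, 23/39) → H(X|Y=1) = 0.976635
H(X|Y) = (19/58)·0.629249 + (39/58)·0.976635 = 0.86284 bits

I(X;Y) = H(X) - H(X|Y) = 0.91244 - 0.86284 = 0.0496 bits

Cross-check via I(X;Y) = H(X) + H(Y) - H(X,Y): computing H(Y) from the column sums and H(X,Y) from the 4 cells in the same way gives H(Y) = 0.91244 bits and H(X,Y) = 1.77528 bits, so
I(X;Y) = 0.91244 + 0.91244 - 1.77528 = 0.0496 bits ✓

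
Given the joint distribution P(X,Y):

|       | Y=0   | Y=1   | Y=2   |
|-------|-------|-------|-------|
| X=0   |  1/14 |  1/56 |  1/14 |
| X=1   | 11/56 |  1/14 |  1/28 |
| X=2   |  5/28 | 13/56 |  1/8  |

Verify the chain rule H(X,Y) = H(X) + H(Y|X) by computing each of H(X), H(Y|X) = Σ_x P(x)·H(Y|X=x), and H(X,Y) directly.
H(X) = 1.4284 bits, H(Y|X) = 1.4320 bits, H(X,Y) = 2.8604 bits

Marginal of X (row sums):
  P(X=0) = 1/14 + 1/56 + 1/14 = 9/56
  P(X=1) = 11/56 + 1/14 + 1/28 = 17/56
  P(X=2) = 5/28 + 13/56 + 1/8 = 15/28
H(X) = -[(9/56)·log₂(9/56) + (17/56)·log₂(17/56) + (15/28)·log₂(15/28)]
  = 0.42387 + 0.52211 + 0.48239 = 1.4284 bits

H(Y|X) = Σ_x P(x)·H(Y|X=x):
  X=0: P(X=0) = 9/56, P(Y|X=0) = (4/9, 1/9, 4/9) → H(Y|X=0) = 1.39215
  X=1: P(X=1) = 17/56, P(Y|X=1) = (11/17, 4/17, 2/17) → H(Y|X=1) = 1.26077
  X=2: P(X=2) = 15/28, P(Y|X=2) = (1/3, 13/30, 7/30) → H(Y|X=2) = 1.54101
H(Y|X) = (9/56)·1.39215 + (17/56)·1.26077 + (15/28)·1.54101 = 1.4320 bits

H(X,Y) = -Σ_{x,y} P(x,y) log₂ P(x,y). Per-cell terms -P(x,y)·log₂P(x,y):
  X=0: 0.27195, 0.10370, 0.27195
  X=1: 0.46120, 0.27195, 0.17169
  X=2: 0.44383, 0.48911, 0.37500
Sum of the 9 terms: H(X,Y) = 2.8604 bits

Chain rule check:
  H(X) + H(Y|X) = 1.4284 + 1.4320 = 2.8604 bits
  H(X,Y) = 2.8604 bits
✓ Chain rule verified.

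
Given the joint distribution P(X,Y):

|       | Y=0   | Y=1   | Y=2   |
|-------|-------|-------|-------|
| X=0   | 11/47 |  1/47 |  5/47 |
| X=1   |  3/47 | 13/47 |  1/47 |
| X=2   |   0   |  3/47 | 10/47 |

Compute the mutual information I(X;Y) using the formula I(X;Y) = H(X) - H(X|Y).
0.5892 bits

I(X;Y) = H(X) - H(X|Y)

Marginal of X (row sums):
  P(X=0) = 11/47 + 1/47 + 5/47 = 17/47
  P(X=1) = 3/47 + 13/47 + 1/47 = 17/47
  P(X=2) = 0 + 3/47 + 10/47 = 13/47
H(X) = -[(17/47)·log₂(17/47) + (17/47)·log₂(17/47) + (13/47)·log₂(13/47)]
  = 0.53066 + 0.53066 + 0.51285 = 1.57417 bits

Marginal of Y (column sums):
  P(Y=0) = 11/47 + 3/47 + 0 = 14/47
  P(Y=1) = 1/47 + 13/47 + 3/47 = 17/47
  P(Y=2) = 5/47 + 1/47 + 10/47 = 16/47
H(X|Y) = Σ_y P(y)·H(X|Y=y):
  Y=0: P(Y=0) = 14/47, P(X|Y=0) = (11/14, 3/14, 0) → H(X|Y=0) = 0.74960
  Y=1: P(Y=1) = 17/47, P(X|Y=1) = (1/17, 13/17, 3/17) → H(X|Y=1) = 0.97802
  Y=2: P(Y=2) = 16/47, P(X|Y=2) = (5/16, 1/16, 5/8) → H(X|Y=2) = 1.19819
H(X|Y) = (14/47)·0.74960 + (17/47)·0.97802 + (16/47)·1.19819 = 0.98493 bits

I(X;Y) = H(X) - H(X|Y) = 1.57417 - 0.98493 = 0.5892 bits

Cross-check via I(X;Y) = H(X) + H(Y) - H(X,Y): computing H(Y) from the column sums and H(X,Y) from the 9 cells in the same way gives H(Y) = 1.58034 bits and H(X,Y) = 2.56527 bits, so
I(X;Y) = 1.57417 + 1.58034 - 2.56527 = 0.5892 bits ✓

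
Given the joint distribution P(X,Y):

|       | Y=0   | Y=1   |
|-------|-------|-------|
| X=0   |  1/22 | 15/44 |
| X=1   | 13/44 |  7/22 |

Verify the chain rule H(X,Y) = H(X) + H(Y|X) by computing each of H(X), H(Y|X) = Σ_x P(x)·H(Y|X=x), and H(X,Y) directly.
H(X) = 0.9624 bits, H(Y|X) = 0.8149 bits, H(X,Y) = 1.7773 bits

Marginal of X (row sums):
  P(X=0) = 1/22 + 15/44 = 17/44
  P(X=1) = 13/44 + 7/22 = 27/44
H(X) = -[(17/44)·log₂(17/44) + (27/44)·log₂(27/44)]
  = 0.53008 + 0.43233 = 0.9624 bits

H(Y|X) = Σ_x P(x)·H(Y|X=x):
  X=0: P(X=0) = 17/44, P(Y|X=0) = (2/17, 15/17) → H(Y|X=0) = 0.52256
  X=1: P(X=1) = 27/44, P(Y|X=1) = (13/27, 14/27) → H(Y|X=1) = 0.99901
H(Y|X) = (17/44)·0.52256 + (27/44)·0.99901 = 0.8149 bits

H(X,Y) = -Σ_{x,y} P(x,y) log₂ P(x,y). Per-cell terms -P(x,y)·log₂P(x,y):
  X=0: 0.20270, 0.52928
  X=1: 0.51970, 0.52566
Sum of the 4 terms: H(X,Y) = 1.7773 bits

Chain rule check:
  H(X) + H(Y|X) = 0.9624 + 0.8149 = 1.7773 bits
  H(X,Y) = 1.7773 bits
✓ Chain rule verified.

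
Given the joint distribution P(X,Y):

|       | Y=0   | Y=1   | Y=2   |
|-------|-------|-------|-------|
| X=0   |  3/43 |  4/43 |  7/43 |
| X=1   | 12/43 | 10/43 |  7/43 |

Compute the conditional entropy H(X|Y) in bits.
0.8584 bits

H(X|Y) = H(X,Y) - H(Y)

H(X,Y) = -Σ_{x,y} P(x,y) log₂ P(x,y). Per-cell terms -P(x,y)·log₂P(x,y):
  X=0: 0.2680, 0.3187, 0.4263
  X=1: 0.5139, 0.4894, 0.4263
Sum of the 6 terms: H(X,Y) = 2.4426 bits

Marginal of Y (column sums):
  P(Y=0) = 3/43 + 12/43 = 15/43
  P(Y=1) = 4/43 + 10/43 = 14/43
  P(Y=2) = 7/43 + 7/43 = 14/43
H(Y) = -[(15/43)·log₂(15/43) + (14/43)·log₂(14/43) + (14/43)·log₂(14/43)]
  = 0.5300 + 0.5271 + 0.5271 = 1.5842 bits

H(X|Y) = H(X,Y) - H(Y) = 2.4426 - 1.5842 = 0.8584 bits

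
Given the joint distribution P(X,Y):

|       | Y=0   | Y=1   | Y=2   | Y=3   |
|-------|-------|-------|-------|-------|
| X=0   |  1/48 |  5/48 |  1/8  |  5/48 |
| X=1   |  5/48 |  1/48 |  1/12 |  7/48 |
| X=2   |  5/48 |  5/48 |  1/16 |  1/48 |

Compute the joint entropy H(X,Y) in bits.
3.3774 bits

H(X,Y) = -Σ_{x,y} P(x,y) log₂ P(x,y). Per-cell terms -P(x,y)·log₂P(x,y):
  X=0: 0.11635, 0.33990, 0.37500, 0.33990
  X=1: 0.33990, 0.11635, 0.29875, 0.40507
  X=2: 0.33990, 0.33990, 0.25000, 0.11635
Sum of the 12 terms: H(X,Y) = 3.3774 bits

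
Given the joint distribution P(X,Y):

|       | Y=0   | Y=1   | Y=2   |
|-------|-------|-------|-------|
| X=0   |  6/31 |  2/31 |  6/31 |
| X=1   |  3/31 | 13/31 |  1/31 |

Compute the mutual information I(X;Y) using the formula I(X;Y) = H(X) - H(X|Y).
0.3189 bits

I(X;Y) = H(X) - H(X|Y)

Marginal of X (row sums):
  P(X=0) = 6/31 + 2/31 + 6/31 = 14/31
  P(X=1) = 3/31 + 13/31 + 1/31 = 17/31
H(X) = -[(14/31)·log₂(14/31) + (17/31)·log₂(17/31)]
  = 0.517928 + 0.475305 = 0.99323 bits

Marginal of Y (column sums):
  P(Y=0) = 6/31 + 3/31 = 9/31
  P(Y=1) = 2/31 + 13/31 = 15/31
  P(Y=2) = 6/31 + 1/31 = 7/31
H(X|Y) = Σ_y P(y)·H(X|Y=y):
  Y=0: P(Y=0) = 9/31, P(X|Y=0) = (2/3, 1/3) → H(X|Y=0) = 0.918296
  Y=1: P(Y=1) = 15/31, P(X|Y=1) = (2/15, 13/15) → H(X|Y=1) = 0.566510
  Y=2: P(Y=2) = 7/31, P(X|Y=2) = (6/7, 1/7) → H(X|Y=2) = 0.591673
H(X|Y) = (9/31)·0.918296 + (15/31)·0.566510 + (7/31)·0.591673 = 0.67432 bits

I(X;Y) = H(X) - H(X|Y) = 0.99323 - 0.67432 = 0.3189 bits

Cross-check via I(X;Y) = H(X) + H(Y) - H(X,Y): computing H(Y) from the column sums and H(X,Y) from the 6 cells in the same way gives H(Y) = 1.50955 bits and H(X,Y) = 2.18387 bits, so
I(X;Y) = 0.99323 + 1.50955 - 2.18387 = 0.3189 bits ✓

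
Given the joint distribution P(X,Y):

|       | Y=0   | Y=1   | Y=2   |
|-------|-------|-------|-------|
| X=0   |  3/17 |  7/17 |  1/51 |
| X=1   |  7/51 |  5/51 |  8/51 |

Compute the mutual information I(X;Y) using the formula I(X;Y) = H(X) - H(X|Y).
0.2071 bits

I(X;Y) = H(X) - H(X|Y)

Marginal of X (row sums):
  P(X=0) = 3/17 + 7/17 + 1/51 = 31/51
  P(X=1) = 7/51 + 5/51 + 8/51 = 20/51
H(X) = -[(31/51)·log₂(31/51) + (20/51)·log₂(20/51)]
  = 0.4366 + 0.5296 = 0.9662 bits

Marginal of Y (column sums):
  P(Y=0) = 3/17 + 7/51 = 16/51
  P(Y=1) = 7/17 + 5/51 = 26/51
  P(Y=2) = 1/51 + 8/51 = 3/17
H(X|Y) = Σ_y P(y)·H(X|Y=y):
  Y=0: P(Y=0) = 16/51, P(X|Y=0) = (9/16, 7/16) → H(X|Y=0) = 0.9887
  Y=1: P(Y=1) = 26/51, P(X|Y=1) = (21/26, 5/26) → H(X|Y=1) = 0.7063
  Y=2: P(Y=2) = 3/17, P(X|Y=2) = (1/9, 8/9) → H(X|Y=2) = 0.5033
H(X|Y) = (16/51)·0.9887 + (26/51)·0.7063 + (3/17)·0.5033 = 0.7591 bits

I(X;Y) = H(X) - H(X|Y) = 0.9662 - 0.7591 = 0.2071 bits

Cross-check via I(X;Y) = H(X) + H(Y) - H(X,Y): computing H(Y) from the column sums and H(X,Y) from the 6 cells in the same way gives H(Y) = 1.4618 bits and H(X,Y) = 2.2209 bits, so
I(X;Y) = 0.9662 + 1.4618 - 2.2209 = 0.2071 bits ✓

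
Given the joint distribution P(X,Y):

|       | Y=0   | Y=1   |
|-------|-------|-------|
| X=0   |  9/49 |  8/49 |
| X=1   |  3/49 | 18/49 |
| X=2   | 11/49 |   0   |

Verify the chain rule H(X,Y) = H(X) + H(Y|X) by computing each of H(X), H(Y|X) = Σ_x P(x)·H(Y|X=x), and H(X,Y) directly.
H(X) = 1.5376 bits, H(Y|X) = 0.5996 bits, H(X,Y) = 2.1372 bits

Marginal of X (row sums):
  P(X=0) = 9/49 + 8/49 = 17/49
  P(X=1) = 3/49 + 18/49 = 3/7
  P(X=2) = 11/49 + 0 = 11/49
H(X) = -[(17/49)·log₂(17/49) + (3/7)·log₂(3/7) + (11/49)·log₂(11/49)]
  = 0.52986 + 0.52388 + 0.48384 = 1.5376 bits

H(Y|X) = Σ_x P(x)·H(Y|X=x):
  X=0: P(X=0) = 17/49, P(Y|X=0) = (9/17, 8/17) → H(Y|X=0) = 0.99750
  X=1: P(X=1) = 3/7, P(Y|X=1) = (1/7, 6/7) → H(Y|X=1) = 0.59167
  X=2: P(X=2) = 11/49, P(Y|X=2) = (1, 0) → H(Y|X=2) = 0.00000
H(Y|X) = (17/49)·0.99750 + (3/7)·0.59167 + (11/49)·0.00000 = 0.5996 bits

H(X,Y) = -Σ_{x,y} P(x,y) log₂ P(x,y). Per-cell terms -P(x,y)·log₂P(x,y):
  X=0: 0.44904, 0.42689
  X=1: 0.24672, 0.53074
  X=2: 0.48384, 0.00000
  (cells with P = 0 contribute 0)
Sum of the 6 terms: H(X,Y) = 2.1372 bits

Chain rule check:
  H(X) + H(Y|X) = 1.5376 + 0.5996 = 2.1372 bits
  H(X,Y) = 2.1372 bits
✓ Chain rule verified.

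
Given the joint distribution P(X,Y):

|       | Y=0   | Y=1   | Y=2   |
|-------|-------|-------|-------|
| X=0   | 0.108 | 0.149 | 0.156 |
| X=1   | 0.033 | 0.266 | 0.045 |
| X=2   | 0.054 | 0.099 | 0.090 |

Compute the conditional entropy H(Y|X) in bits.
1.3640 bits

H(Y|X) = H(X,Y) - H(X)

H(X,Y) = -Σ_{x,y} P(x,y) log₂ P(x,y). Per-cell terms -P(x,y)·log₂P(x,y):
  X=0: 0.346777, 0.409246, 0.418140
  X=1: 0.162406, 0.508193, 0.201327
  X=2: 0.227388, 0.330306, 0.312654
Sum of the 9 terms: H(X,Y) = 2.91644 bits

Marginal of X (row sums):
  P(X=0) = 0.108 + 0.149 + 0.156 = 0.413
  P(X=1) = 0.033 + 0.266 + 0.045 = 0.344
  P(X=2) = 0.054 + 0.099 + 0.090 = 0.243
H(X) = -[0.413·log₂(0.413) + 0.344·log₂(0.344) + 0.243·log₂(0.243)]
  = 0.526900 + 0.529595 + 0.495956 = 1.55245 bits

H(Y|X) = H(X,Y) - H(X) = 2.91644 - 1.55245 = 1.3640 bits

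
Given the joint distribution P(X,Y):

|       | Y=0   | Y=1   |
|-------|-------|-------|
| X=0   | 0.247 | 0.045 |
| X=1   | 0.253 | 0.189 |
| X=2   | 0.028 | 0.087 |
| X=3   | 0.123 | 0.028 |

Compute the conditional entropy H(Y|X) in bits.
0.8129 bits

H(Y|X) = H(X,Y) - H(X)

H(X,Y) = -Σ_{x,y} P(x,y) log₂ P(x,y). Per-cell terms -P(x,y)·log₂P(x,y):
  X=0: 0.49830, 0.20133
  X=1: 0.50165, 0.45427
  X=2: 0.14444, 0.30649
  X=3: 0.37186, 0.14444
Sum of the 8 terms: H(X,Y) = 2.6228 bits

Marginal of X (row sums):
  P(X=0) = 0.247 + 0.045 = 0.292
  P(X=1) = 0.253 + 0.189 = 0.442
  P(X=2) = 0.028 + 0.087 = 0.115
  P(X=3) = 0.123 + 0.028 = 0.151
H(X) = -[0.292·log₂(0.292) + 0.442·log₂(0.442) + 0.115·log₂(0.115) + 0.151·log₂(0.151)]
  = 0.51858 + 0.52062 + 0.35883 + 0.41183 = 1.8099 bits

H(Y|X) = H(X,Y) - H(X) = 2.6228 - 1.8099 = 0.8129 bits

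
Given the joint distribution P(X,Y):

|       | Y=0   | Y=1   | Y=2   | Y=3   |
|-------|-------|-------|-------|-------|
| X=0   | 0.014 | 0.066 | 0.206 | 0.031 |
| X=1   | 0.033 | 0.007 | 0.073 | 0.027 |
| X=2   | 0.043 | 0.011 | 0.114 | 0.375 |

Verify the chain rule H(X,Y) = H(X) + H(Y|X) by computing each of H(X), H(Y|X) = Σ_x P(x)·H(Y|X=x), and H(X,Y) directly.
H(X) = 1.4009 bits, H(Y|X) = 1.3524 bits, H(X,Y) = 2.7533 bits

Marginal of X (row sums):
  P(X=0) = 0.014 + 0.066 + 0.206 + 0.031 = 0.317
  P(X=1) = 0.033 + 0.007 + 0.073 + 0.027 = 0.140
  P(X=2) = 0.043 + 0.011 + 0.114 + 0.375 = 0.543
H(X) = -[0.317·log₂(0.317) + 0.140·log₂(0.140) + 0.543·log₂(0.543)]
  = 0.52541 + 0.39711 + 0.47837 = 1.4009 bits

H(Y|X) = Σ_x P(x)·H(Y|X=x):
  X=0: P(X=0) = 0.317, P(Y|X=0) = (14/317, 66/317, 206/317, 31/317) → H(Y|X=0) = 1.40224
  X=1: P(X=1) = 0.140, P(Y|X=1) = (33/140, 1/20, 73/140, 27/140) → H(Y|X=1) = 1.65531
  X=2: P(X=2) = 0.543, P(Y|X=2) = (43/543, 11/543, 38/181, 125/181) → H(Y|X=2) = 1.24528
H(Y|X) = 0.317·1.40224 + 0.140·1.65531 + 0.543·1.24528 = 1.3524 bits

H(X,Y) = -Σ_{x,y} P(x,y) log₂ P(x,y). Per-cell terms -P(x,y)·log₂P(x,y):
  X=0: 0.08622, 0.25881, 0.46953, 0.15536
  X=1: 0.16241, 0.05011, 0.27565, 0.14069
  X=2: 0.19520, 0.07157, 0.35715, 0.53064
Sum of the 12 terms: H(X,Y) = 2.7533 bits

Chain rule check:
  H(X) + H(Y|X) = 1.4009 + 1.3524 = 2.7533 bits
  H(X,Y) = 2.7533 bits
✓ Chain rule verified.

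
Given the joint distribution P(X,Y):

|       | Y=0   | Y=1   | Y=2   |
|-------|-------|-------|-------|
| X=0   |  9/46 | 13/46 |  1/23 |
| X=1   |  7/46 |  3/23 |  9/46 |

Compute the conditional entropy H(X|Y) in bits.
0.8791 bits

H(X|Y) = H(X,Y) - H(Y)

H(X,Y) = -Σ_{x,y} P(x,y) log₂ P(x,y). Per-cell terms -P(x,y)·log₂P(x,y):
  X=0: 0.4605, 0.5152, 0.1967
  X=1: 0.4133, 0.3833, 0.4605
Sum of the 6 terms: H(X,Y) = 2.4295 bits

Marginal of Y (column sums):
  P(Y=0) = 9/46 + 7/46 = 8/23
  P(Y=1) = 13/46 + 3/23 = 19/46
  P(Y=2) = 1/23 + 9/46 = 11/46
H(Y) = -[(8/23)·log₂(8/23) + (19/46)·log₂(19/46) + (11/46)·log₂(11/46)]
  = 0.5299 + 0.5269 + 0.4936 = 1.5504 bits

H(X|Y) = H(X,Y) - H(Y) = 2.4295 - 1.5504 = 0.8791 bits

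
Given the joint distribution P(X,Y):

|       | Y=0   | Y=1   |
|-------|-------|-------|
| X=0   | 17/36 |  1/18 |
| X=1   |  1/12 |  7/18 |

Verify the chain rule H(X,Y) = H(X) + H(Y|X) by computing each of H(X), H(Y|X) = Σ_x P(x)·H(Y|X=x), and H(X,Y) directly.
H(X) = 0.9978 bits, H(Y|X) = 0.5737 bits, H(X,Y) = 1.5715 bits

Marginal of X (row sums):
  P(X=0) = 17/36 + 1/18 = 19/36
  P(X=1) = 1/12 + 7/18 = 17/36
H(X) = -[(19/36)·log₂(19/36) + (17/36)·log₂(17/36)]
  = 0.4866 + 0.5112 = 0.9978 bits

H(Y|X) = Σ_x P(x)·H(Y|X=x):
  X=0: P(X=0) = 19/36, P(Y|X=0) = (17/19, 2/19) → H(Y|X=0) = 0.4855
  X=1: P(X=1) = 17/36, P(Y|X=1) = (3/17, 14/17) → H(Y|X=1) = 0.6723
H(Y|X) = (19/36)·0.4855 + (17/36)·0.6723 = 0.5737 bits

H(X,Y) = -Σ_{x,y} P(x,y) log₂ P(x,y). Per-cell terms -P(x,y)·log₂P(x,y):
  X=0: 0.5112, 0.2317
  X=1: 0.2987, 0.5299
Sum of the 4 terms: H(X,Y) = 1.5715 bits

Chain rule check:
  H(X) + H(Y|X) = 0.9978 + 0.5737 = 1.5715 bits
  H(X,Y) = 1.5715 bits
✓ Chain rule verified.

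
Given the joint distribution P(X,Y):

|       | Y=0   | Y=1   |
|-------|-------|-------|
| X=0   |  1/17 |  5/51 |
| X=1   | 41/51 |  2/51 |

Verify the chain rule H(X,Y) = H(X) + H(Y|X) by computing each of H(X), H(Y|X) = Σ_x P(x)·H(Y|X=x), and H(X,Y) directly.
H(X) = 0.6268 bits, H(Y|X) = 0.3785 bits, H(X,Y) = 1.0053 bits

Marginal of X (row sums):
  P(X=0) = 1/17 + 5/51 = 8/51
  P(X=1) = 41/51 + 2/51 = 43/51
H(X) = -[(8/51)·log₂(8/51) + (43/51)·log₂(43/51)]
  = 0.419204 + 0.207547 = 0.6268 bits

H(Y|X) = Σ_x P(x)·H(Y|X=x):
  X=0: P(X=0) = 8/51, P(Y|X=0) = (3/8, 5/8) → H(Y|X=0) = 0.954434
  X=1: P(X=1) = 43/51, P(Y|X=1) = (41/43, 2/43) → H(Y|X=1) = 0.271390
H(Y|X) = (8/51)·0.954434 + (43/51)·0.271390 = 0.3785 bits

H(X,Y) = -Σ_{x,y} P(x,y) log₂ P(x,y). Per-cell terms -P(x,y)·log₂P(x,y):
  X=0: 0.240439, 0.328480
  X=1: 0.253133, 0.183232
Sum of the 4 terms: H(X,Y) = 1.0053 bits

Chain rule check:
  H(X) + H(Y|X) = 0.6268 + 0.3785 = 1.0053 bits
  H(X,Y) = 1.0053 bits
✓ Chain rule verified.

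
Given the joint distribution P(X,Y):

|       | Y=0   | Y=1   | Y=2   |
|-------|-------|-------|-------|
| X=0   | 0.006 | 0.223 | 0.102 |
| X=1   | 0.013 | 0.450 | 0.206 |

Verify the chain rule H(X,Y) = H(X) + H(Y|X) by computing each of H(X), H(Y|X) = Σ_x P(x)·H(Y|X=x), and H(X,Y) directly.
H(X) = 0.9159 bits, H(Y|X) = 1.0164 bits, H(X,Y) = 1.9324 bits

Marginal of X (row sums):
  P(X=0) = 0.006 + 0.223 + 0.102 = 0.331
  P(X=1) = 0.013 + 0.450 + 0.206 = 0.669
H(X) = -[0.331·log₂(0.331) + 0.669·log₂(0.669)]
  = 0.527977 + 0.387968 = 0.9159 bits

H(Y|X) = Σ_x P(x)·H(Y|X=x):
  X=0: P(X=0) = 0.331, P(Y|X=0) = (6/331, 223/331, 102/331) → H(Y|X=0) = 1.012084
  X=1: P(X=1) = 0.669, P(Y|X=1) = (13/669, 150/223, 206/669) → H(Y|X=1) = 1.018558
H(Y|X) = 0.331·1.012084 + 0.669·1.018558 = 1.0164 bits

H(X,Y) = -Σ_{x,y} P(x,y) log₂ P(x,y). Per-cell terms -P(x,y)·log₂P(x,y):
  X=0: 0.044285, 0.482769, 0.335923
  X=1: 0.081449, 0.518401, 0.469532
Sum of the 6 terms: H(X,Y) = 1.9324 bits

Chain rule check:
  H(X) + H(Y|X) = 0.9159 + 1.0164 = 1.9323 bits
  H(X,Y) = 1.9324 bits
✓ Chain rule verified (Δ = 0.0001 is 4-dp rounding noise: each of the three values was rounded independently).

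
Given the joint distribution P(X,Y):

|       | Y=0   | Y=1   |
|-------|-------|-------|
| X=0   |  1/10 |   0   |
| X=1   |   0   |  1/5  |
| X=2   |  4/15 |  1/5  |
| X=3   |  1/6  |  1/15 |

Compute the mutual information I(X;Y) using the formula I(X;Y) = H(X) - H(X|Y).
0.3356 bits

I(X;Y) = H(X) - H(X|Y)

Marginal of X (row sums):
  P(X=0) = 1/10 + 0 = 1/10
  P(X=1) = 0 + 1/5 = 1/5
  P(X=2) = 4/15 + 1/5 = 7/15
  P(X=3) = 1/6 + 1/15 = 7/30
H(X) = -[(1/10)·log₂(1/10) + (1/5)·log₂(1/5) + (7/15)·log₂(7/15) + (7/30)·log₂(7/30)]
  = 0.33219 + 0.46439 + 0.51312 + 0.48989 = 1.7996 bits

Marginal of Y (column sums):
  P(Y=0) = 1/10 + 0 + 4/15 + 1/6 = 8/15
  P(Y=1) = 0 + 1/5 + 1/5 + 1/15 = 7/15
H(X|Y) = Σ_y P(y)·H(X|Y=y):
  Y=0: P(Y=0) = 8/15, P(X|Y=0) = (3/16, 0, 1/2, 5/16) → H(X|Y=0) = 1.47722
  Y=1: P(Y=1) = 7/15, P(X|Y=1) = (0, 3/7, 3/7, 1/7) → H(X|Y=1) = 1.44882
H(X|Y) = (8/15)·1.47722 + (7/15)·1.44882 = 1.4640 bits

I(X;Y) = H(X) - H(X|Y) = 1.7996 - 1.4640 = 0.3356 bits

Cross-check via I(X;Y) = H(X) + H(Y) - H(X,Y): computing H(Y) from the column sums and H(X,Y) from the 8 cells in the same way gives H(Y) = 0.9968 bits and H(X,Y) = 2.4608 bits, so
I(X;Y) = 1.7996 + 0.9968 - 2.4608 = 0.3356 bits ✓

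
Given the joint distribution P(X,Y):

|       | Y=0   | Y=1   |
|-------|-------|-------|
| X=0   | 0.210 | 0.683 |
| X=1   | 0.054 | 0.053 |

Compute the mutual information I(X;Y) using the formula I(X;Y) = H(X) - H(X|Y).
0.0230 bits

I(X;Y) = H(X) - H(X|Y)

Marginal of X (row sums):
  P(X=0) = 0.210 + 0.683 = 0.893
  P(X=1) = 0.054 + 0.053 = 0.107
H(X) = -[0.893·log₂(0.893) + 0.107·log₂(0.107)]
  = 0.1458 + 0.3450 = 0.4908 bits

Marginal of Y (column sums):
  P(Y=0) = 0.210 + 0.054 = 0.264
  P(Y=1) = 0.683 + 0.053 = 0.736
H(X|Y) = Σ_y P(y)·H(X|Y=y):
  Y=0: P(Y=0) = 0.264, P(X|Y=0) = (35/44, 9/44) → H(X|Y=0) = 0.7309
  Y=1: P(Y=1) = 0.736, P(X|Y=1) = (683/736, 53/736) → H(X|Y=1) = 0.3734
H(X|Y) = 0.264·0.7309 + 0.736·0.3734 = 0.4678 bits

I(X;Y) = H(X) - H(X|Y) = 0.4908 - 0.4678 = 0.0230 bits

Cross-check via I(X;Y) = H(X) + H(Y) - H(X,Y): computing H(Y) from the column sums and H(X,Y) from the 4 cells in the same way gives H(Y) = 0.8327 bits and H(X,Y) = 1.3005 bits, so
I(X;Y) = 0.4908 + 0.8327 - 1.3005 = 0.0230 bits ✓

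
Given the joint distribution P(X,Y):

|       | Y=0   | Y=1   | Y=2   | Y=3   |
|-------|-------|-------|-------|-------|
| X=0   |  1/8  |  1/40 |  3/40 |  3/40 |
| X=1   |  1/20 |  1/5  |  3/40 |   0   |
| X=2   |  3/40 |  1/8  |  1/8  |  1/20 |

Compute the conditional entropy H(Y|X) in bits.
1.6970 bits

H(Y|X) = H(X,Y) - H(X)

H(X,Y) = -Σ_{x,y} P(x,y) log₂ P(x,y). Per-cell terms -P(x,y)·log₂P(x,y):
  X=0: 0.37500, 0.13305, 0.28027, 0.28027
  X=1: 0.21610, 0.46439, 0.28027, 0.00000
  X=2: 0.28027, 0.37500, 0.37500, 0.21610
  (cells with P = 0 contribute 0)
Sum of the 12 terms: H(X,Y) = 3.2757 bits

Marginal of X (row sums):
  P(X=0) = 1/8 + 1/40 + 3/40 + 3/40 = 3/10
  P(X=1) = 1/20 + 1/5 + 3/40 + 0 = 13/40
  P(X=2) = 3/40 + 1/8 + 1/8 + 1/20 = 3/8
H(X) = -[(3/10)·log₂(3/10) + (13/40)·log₂(13/40) + (3/8)·log₂(3/8)]
  = 0.52109 + 0.52698 + 0.53064 = 1.5787 bits

H(Y|X) = H(X,Y) - H(X) = 3.2757 - 1.5787 = 1.6970 bits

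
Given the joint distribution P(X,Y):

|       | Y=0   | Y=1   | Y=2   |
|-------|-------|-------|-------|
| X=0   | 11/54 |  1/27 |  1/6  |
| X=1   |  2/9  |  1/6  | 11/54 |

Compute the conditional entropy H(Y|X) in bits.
1.4800 bits

H(Y|X) = H(X,Y) - H(X)

H(X,Y) = -Σ_{x,y} P(x,y) log₂ P(x,y). Per-cell terms -P(x,y)·log₂P(x,y):
  X=0: 0.467593, 0.176107, 0.430827
  X=1: 0.482206, 0.430827, 0.467593
Sum of the 6 terms: H(X,Y) = 2.45515 bits

Marginal of X (row sums):
  P(X=0) = 11/54 + 1/27 + 1/6 = 11/27
  P(X=1) = 2/9 + 1/6 + 11/54 = 16/27
H(X) = -[(11/27)·log₂(11/27) + (16/27)·log₂(16/27)]
  = 0.527778 + 0.447341 = 0.97512 bits

H(Y|X) = H(X,Y) - H(X) = 2.45515 - 0.97512 = 1.4800 bits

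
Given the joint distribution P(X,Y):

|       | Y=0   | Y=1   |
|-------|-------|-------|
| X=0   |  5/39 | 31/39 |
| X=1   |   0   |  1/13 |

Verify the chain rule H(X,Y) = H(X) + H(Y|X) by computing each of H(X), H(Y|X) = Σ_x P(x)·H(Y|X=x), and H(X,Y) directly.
H(X) = 0.3912 bits, H(Y|X) = 0.5366 bits, H(X,Y) = 0.9278 bits

Marginal of X (row sums):
  P(X=0) = 5/39 + 31/39 = 12/13
  P(X=1) = 0 + 1/13 = 1/13
H(X) = -[(12/13)·log₂(12/13) + (1/13)·log₂(1/13)]
  = 0.1066 + 0.2846 = 0.3912 bits

H(Y|X) = Σ_x P(x)·H(Y|X=x):
  X=0: P(X=0) = 12/13, P(Y|X=0) = (5/36, 31/36) → H(Y|X=0) = 0.5813
  X=1: P(X=1) = 1/13, P(Y|X=1) = (0, 1) → H(Y|X=1) = 0.0000
H(Y|X) = (12/13)·0.5813 + (1/13)·0.0000 = 0.5366 bits

H(X,Y) = -Σ_{x,y} P(x,y) log₂ P(x,y). Per-cell terms -P(x,y)·log₂P(x,y):
  X=0: 0.3799, 0.2633
  X=1: 0.0000, 0.2846
  (cells with P = 0 contribute 0)
Sum of the 4 terms: H(X,Y) = 0.9278 bits

Chain rule check:
  H(X) + H(Y|X) = 0.3912 + 0.5366 = 0.9278 bits
  H(X,Y) = 0.9278 bits
✓ Chain rule verified.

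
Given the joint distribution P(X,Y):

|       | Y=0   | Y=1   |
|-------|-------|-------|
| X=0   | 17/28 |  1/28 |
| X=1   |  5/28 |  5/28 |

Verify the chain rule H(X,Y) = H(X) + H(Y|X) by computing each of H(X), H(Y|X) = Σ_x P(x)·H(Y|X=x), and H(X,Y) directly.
H(X) = 0.9403 bits, H(Y|X) = 0.5561 bits, H(X,Y) = 1.4964 bits

Marginal of X (row sums):
  P(X=0) = 17/28 + 1/28 = 9/14
  P(X=1) = 5/28 + 5/28 = 5/14
H(X) = -[(9/14)·log₂(9/14) + (5/14)·log₂(5/14)]
  = 0.4098 + 0.5305 = 0.9403 bits

H(Y|X) = Σ_x P(x)·H(Y|X=x):
  X=0: P(X=0) = 9/14, P(Y|X=0) = (17/18, 1/18) → H(Y|X=0) = 0.3095
  X=1: P(X=1) = 5/14, P(Y|X=1) = (1/2, 1/2) → H(Y|X=1) = 1.0000
H(Y|X) = (9/14)·0.3095 + (5/14)·1.0000 = 0.5561 bits

H(X,Y) = -Σ_{x,y} P(x,y) log₂ P(x,y). Per-cell terms -P(x,y)·log₂P(x,y):
  X=0: 0.4371, 0.1717
  X=1: 0.4438, 0.4438
Sum of the 4 terms: H(X,Y) = 1.4964 bits

Chain rule check:
  H(X) + H(Y|X) = 0.9403 + 0.5561 = 1.4964 bits
  H(X,Y) = 1.4964 bits
✓ Chain rule verified.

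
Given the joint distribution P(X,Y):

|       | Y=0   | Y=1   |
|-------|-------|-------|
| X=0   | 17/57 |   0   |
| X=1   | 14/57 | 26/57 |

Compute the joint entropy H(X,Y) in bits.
1.5346 bits

H(X,Y) = -Σ_{x,y} P(x,y) log₂ P(x,y). Per-cell terms -P(x,y)·log₂P(x,y):
  X=0: 0.52057, 0.00000
  X=1: 0.49750, 0.51656
  (cells with P = 0 contribute 0)
Sum of the 4 terms: H(X,Y) = 1.5346 bits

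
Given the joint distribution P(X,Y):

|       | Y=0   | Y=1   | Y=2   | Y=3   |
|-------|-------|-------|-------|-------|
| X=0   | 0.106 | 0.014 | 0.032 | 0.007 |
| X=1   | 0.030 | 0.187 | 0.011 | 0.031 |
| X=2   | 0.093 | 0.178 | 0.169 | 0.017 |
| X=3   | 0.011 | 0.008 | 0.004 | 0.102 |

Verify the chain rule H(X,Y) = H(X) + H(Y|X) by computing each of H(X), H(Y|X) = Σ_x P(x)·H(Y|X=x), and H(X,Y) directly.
H(X) = 1.8179 bits, H(Y|X) = 1.4420 bits, H(X,Y) = 3.2599 bits

Marginal of X (row sums):
  P(X=0) = 0.106 + 0.014 + 0.032 + 0.007 = 0.159
  P(X=1) = 0.030 + 0.187 + 0.011 + 0.031 = 0.259
  P(X=2) = 0.093 + 0.178 + 0.169 + 0.017 = 0.457
  P(X=3) = 0.011 + 0.008 + 0.004 + 0.102 = 0.125
H(X) = -[0.159·log₂(0.159) + 0.259·log₂(0.259) + 0.457·log₂(0.457) + 0.125·log₂(0.125)]
  = 0.4218 + 0.5048 + 0.5163 + 0.3750 = 1.8179 bits

H(Y|X) = Σ_x P(x)·H(Y|X=x):
  X=0: P(X=0) = 0.159, P(Y|X=0) = (2/3, 14/159, 32/159, 7/159) → H(Y|X=0) = 1.3625
  X=1: P(X=1) = 0.259, P(Y|X=1) = (30/259, 187/259, 11/259, 31/259) → H(Y|X=1) = 1.2596
  X=2: P(X=2) = 0.457, P(Y|X=2) = (93/457, 178/457, 169/457, 17/457) → H(Y|X=2) = 1.7046
  X=3: P(X=3) = 0.125, P(Y|X=3) = (11/125, 8/125, 4/125, 102/125) → H(Y|X=3) = 0.9607
H(Y|X) = 0.159·1.3625 + 0.259·1.2596 + 0.457·1.7046 + 0.125·0.9607 = 1.4420 bits

H(X,Y) = -Σ_{x,y} P(x,y) log₂ P(x,y). Per-cell terms -P(x,y)·log₂P(x,y):
  X=0: 0.3432, 0.0862, 0.1589, 0.0501
  X=1: 0.1518, 0.4523, 0.0716, 0.1554
  X=2: 0.3187, 0.4432, 0.4335, 0.0999
  X=3: 0.0716, 0.0557, 0.0319, 0.3359
Sum of the 16 terms: H(X,Y) = 3.2599 bits

Chain rule check:
  H(X) + H(Y|X) = 1.8179 + 1.4420 = 3.2599 bits
  H(X,Y) = 3.2599 bits
✓ Chain rule verified.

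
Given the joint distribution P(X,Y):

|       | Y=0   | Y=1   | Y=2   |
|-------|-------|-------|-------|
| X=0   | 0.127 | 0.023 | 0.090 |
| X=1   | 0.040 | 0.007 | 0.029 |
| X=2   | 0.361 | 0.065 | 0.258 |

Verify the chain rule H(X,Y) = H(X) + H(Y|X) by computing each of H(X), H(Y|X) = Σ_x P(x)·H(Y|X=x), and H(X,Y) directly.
H(X) = 1.1515 bits, H(Y|X) = 1.3397 bits, H(X,Y) = 2.4911 bits

Marginal of X (row sums):
  P(X=0) = 0.127 + 0.023 + 0.090 = 0.240
  P(X=1) = 0.040 + 0.007 + 0.029 = 0.076
  P(X=2) = 0.361 + 0.065 + 0.258 = 0.684
H(X) = -[0.240·log₂(0.240) + 0.076·log₂(0.076) + 0.684·log₂(0.684)]
  = 0.49413 + 0.28256 + 0.37479 = 1.1515 bits

H(Y|X) = Σ_x P(x)·H(Y|X=x):
  X=0: P(X=0) = 0.240, P(Y|X=0) = (127/240, 23/240, 3/8) → H(Y|X=0) = 1.34076
  X=1: P(X=1) = 0.076, P(Y|X=1) = (10/19, 7/76, 29/76) → H(Y|X=1) = 1.33464
  X=2: P(X=2) = 0.684, P(Y|X=2) = (19/36, 65/684, 43/114) → H(Y|X=2) = 1.33985
H(Y|X) = 0.240·1.34076 + 0.076·1.33464 + 0.684·1.33985 = 1.3397 bits

H(X,Y) = -Σ_{x,y} P(x,y) log₂ P(x,y). Per-cell terms -P(x,y)·log₂P(x,y):
  X=0: 0.37809, 0.12517, 0.31265
  X=1: 0.18575, 0.05011, 0.14813
  X=2: 0.53064, 0.25632, 0.50428
Sum of the 9 terms: H(X,Y) = 2.4911 bits

Chain rule check:
  H(X) + H(Y|X) = 1.1515 + 1.3397 = 2.4912 bits
  H(X,Y) = 2.4911 bits
✓ Chain rule verified (Δ = 0.0001 is 4-dp rounding noise: each of the three values was rounded independently).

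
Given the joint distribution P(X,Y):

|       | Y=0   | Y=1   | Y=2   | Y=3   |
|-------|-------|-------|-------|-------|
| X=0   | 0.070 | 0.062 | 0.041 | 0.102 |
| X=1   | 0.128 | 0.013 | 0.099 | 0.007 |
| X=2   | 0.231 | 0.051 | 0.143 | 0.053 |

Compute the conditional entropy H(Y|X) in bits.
1.6973 bits

H(Y|X) = H(X,Y) - H(X)

H(X,Y) = -Σ_{x,y} P(x,y) log₂ P(x,y). Per-cell terms -P(x,y)·log₂P(x,y):
  X=0: 0.26856, 0.24872, 0.18894, 0.33592
  X=1: 0.37962, 0.08145, 0.33031, 0.05011
  X=2: 0.48834, 0.21896, 0.40125, 0.22461
Sum of the 12 terms: H(X,Y) = 3.2168 bits

Marginal of X (row sums):
  P(X=0) = 0.070 + 0.062 + 0.041 + 0.102 = 0.275
  P(X=1) = 0.128 + 0.013 + 0.099 + 0.007 = 0.247
  P(X=2) = 0.231 + 0.051 + 0.143 + 0.053 = 0.478
H(X) = -[0.275·log₂(0.275) + 0.247·log₂(0.247) + 0.478·log₂(0.478)]
  = 0.51219 + 0.49830 + 0.50903 = 1.5195 bits

H(Y|X) = H(X,Y) - H(X) = 3.2168 - 1.5195 = 1.6973 bits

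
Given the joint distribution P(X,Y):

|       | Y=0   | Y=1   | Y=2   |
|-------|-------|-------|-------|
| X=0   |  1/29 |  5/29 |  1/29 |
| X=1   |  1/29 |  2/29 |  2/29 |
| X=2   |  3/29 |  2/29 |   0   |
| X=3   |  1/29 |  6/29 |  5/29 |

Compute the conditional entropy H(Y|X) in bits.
1.2554 bits

H(Y|X) = H(X,Y) - H(X)

H(X,Y) = -Σ_{x,y} P(x,y) log₂ P(x,y). Per-cell terms -P(x,y)·log₂P(x,y):
  X=0: 0.167517, 0.437251, 0.167517
  X=1: 0.167517, 0.266068, 0.266068
  X=2: 0.338588, 0.266068, 0.000000
  X=3: 0.167517, 0.470280, 0.437251
  (cells with P = 0 contribute 0)
Sum of the 12 terms: H(X,Y) = 3.15164 bits

Marginal of X (row sums):
  P(X=0) = 1/29 + 5/29 + 1/29 = 7/29
  P(X=1) = 1/29 + 2/29 + 2/29 = 5/29
  P(X=2) = 3/29 + 2/29 + 0 = 5/29
  P(X=3) = 1/29 + 6/29 + 5/29 = 12/29
H(X) = -[(7/29)·log₂(7/29) + (5/29)·log₂(5/29) + (5/29)·log₂(5/29) + (12/29)·log₂(12/29)]
  = 0.494979 + 0.437251 + 0.437251 + 0.526766 = 1.89625 bits

H(Y|X) = H(X,Y) - H(X) = 3.15164 - 1.89625 = 1.2554 bits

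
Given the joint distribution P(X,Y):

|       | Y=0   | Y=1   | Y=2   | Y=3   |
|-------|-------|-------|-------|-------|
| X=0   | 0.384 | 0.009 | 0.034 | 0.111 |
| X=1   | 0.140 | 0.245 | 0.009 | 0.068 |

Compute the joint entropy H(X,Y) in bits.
2.3284 bits

H(X,Y) = -Σ_{x,y} P(x,y) log₂ P(x,y). Per-cell terms -P(x,y)·log₂P(x,y):
  X=0: 0.5302, 0.0612, 0.1659, 0.3520
  X=1: 0.3971, 0.4971, 0.0612, 0.2637
Sum of the 8 terms: H(X,Y) = 2.3284 bits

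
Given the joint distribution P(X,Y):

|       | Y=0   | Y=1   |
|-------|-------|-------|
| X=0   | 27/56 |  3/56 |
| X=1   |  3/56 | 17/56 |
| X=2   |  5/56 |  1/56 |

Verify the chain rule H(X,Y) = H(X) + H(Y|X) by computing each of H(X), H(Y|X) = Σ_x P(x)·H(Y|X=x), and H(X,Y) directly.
H(X) = 1.3582 bits, H(Y|X) = 0.5387 bits, H(X,Y) = 1.8969 bits

Marginal of X (row sums):
  P(X=0) = 27/56 + 3/56 = 15/28
  P(X=1) = 3/56 + 17/56 = 5/14
  P(X=2) = 5/56 + 1/56 = 3/28
H(X) = -[(15/28)·log₂(15/28) + (5/14)·log₂(5/14) + (3/28)·log₂(3/28)]
  = 0.482392 + 0.530510 + 0.345256 = 1.3582 bits

H(Y|X) = Σ_x P(x)·H(Y|X=x):
  X=0: P(X=0) = 15/28, P(Y|X=0) = (9/10, 1/10) → H(Y|X=0) = 0.468996
  X=1: P(X=1) = 5/14, P(Y|X=1) = (3/20, 17/20) → H(Y|X=1) = 0.609840
  X=2: P(X=2) = 3/28, P(Y|X=2) = (5/6, 1/6) → H(Y|X=2) = 0.650022
H(Y|X) = (15/28)·0.468996 + (5/14)·0.609840 + (3/28)·0.650022 = 0.5387 bits

H(X,Y) = -Σ_{x,y} P(x,y) log₂ P(x,y). Per-cell terms -P(x,y)·log₂P(x,y):
  X=0: 0.507440, 0.226200
  X=1: 0.226200, 0.522110
  X=2: 0.311199, 0.103703
Sum of the 6 terms: H(X,Y) = 1.8969 bits

Chain rule check:
  H(X) + H(Y|X) = 1.3582 + 0.5387 = 1.8969 bits
  H(X,Y) = 1.8969 bits
✓ Chain rule verified.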